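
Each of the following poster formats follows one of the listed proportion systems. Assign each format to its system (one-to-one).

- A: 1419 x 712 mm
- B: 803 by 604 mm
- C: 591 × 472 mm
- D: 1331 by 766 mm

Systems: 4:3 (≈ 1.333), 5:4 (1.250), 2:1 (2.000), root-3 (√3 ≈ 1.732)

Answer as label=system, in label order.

A=2:1, B=4:3, C=5:4, D=root-3

A = 1419/712 ≈ 1.993 → 2:1 (2.000)
B = 803/604 ≈ 1.329 → 4:3 (1.333)
C = 591/472 ≈ 1.252 → 5:4 (1.250)
D = 1331/766 ≈ 1.738 → root-3 (1.732)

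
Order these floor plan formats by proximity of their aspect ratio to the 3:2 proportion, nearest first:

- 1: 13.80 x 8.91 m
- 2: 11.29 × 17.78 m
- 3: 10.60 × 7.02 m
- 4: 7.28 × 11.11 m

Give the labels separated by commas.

3, 4, 1, 2

Ratios: 1 = 13.80 / 8.91 ≈ 1.549; 2 = 17.78 / 11.29 ≈ 1.575; 3 = 10.60 / 7.02 ≈ 1.510; 4 = 11.11 / 7.28 ≈ 1.526.
|Δ from 1.500|: 1 0.049; 2 0.075; 3 0.010; 4 0.026.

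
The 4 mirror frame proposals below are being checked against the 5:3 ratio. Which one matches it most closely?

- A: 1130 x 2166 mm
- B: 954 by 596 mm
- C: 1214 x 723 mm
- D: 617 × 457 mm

C

Ratios (long/short): A ≈ 1.917; B ≈ 1.601; C ≈ 1.679; D ≈ 1.350.
5:3 ≈ 1.667; option C is nearest (Δ 0.012).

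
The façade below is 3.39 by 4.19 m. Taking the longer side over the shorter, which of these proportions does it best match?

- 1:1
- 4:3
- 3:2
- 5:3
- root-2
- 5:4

Ratio = 4.19 / 3.39 ≈ 1.236.
Distances: 1:1 1.000 (Δ 0.236); 4:3 1.333 (Δ 0.097); 3:2 1.500 (Δ 0.264); 5:3 1.667 (Δ 0.431); root-2 1.414 (Δ 0.178); 5:4 1.250 (Δ 0.014).

5:4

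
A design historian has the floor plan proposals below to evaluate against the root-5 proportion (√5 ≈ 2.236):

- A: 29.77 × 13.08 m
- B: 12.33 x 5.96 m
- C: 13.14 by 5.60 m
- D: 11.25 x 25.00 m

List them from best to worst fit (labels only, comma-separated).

A: 29.77/13.08 ≈ 2.276 → |2.276 − 2.236| = 0.040
B: 12.33/5.96 ≈ 2.069 → |2.069 − 2.236| = 0.167
C: 13.14/5.60 ≈ 2.346 → |2.346 − 2.236| = 0.110
D: 25.00/11.25 ≈ 2.222 → |2.222 − 2.236| = 0.014

D, A, C, B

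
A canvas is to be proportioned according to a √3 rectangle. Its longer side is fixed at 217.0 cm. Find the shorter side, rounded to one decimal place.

root-3 ≈ 1.73205.
Shorter side = 217.0 ÷ 1.73205 ≈ 125.285 → 125.3 cm.

125.3 cm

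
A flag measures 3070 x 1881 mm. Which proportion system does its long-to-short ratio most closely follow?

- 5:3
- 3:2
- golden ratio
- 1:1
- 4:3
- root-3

golden ratio

Ratio = 3070 / 1881 ≈ 1.632.
Distances: 5:3 1.667 (Δ 0.035); 3:2 1.500 (Δ 0.132); golden ratio 1.618 (Δ 0.014); 1:1 1.000 (Δ 0.632); 4:3 1.333 (Δ 0.299); root-3 1.732 (Δ 0.100).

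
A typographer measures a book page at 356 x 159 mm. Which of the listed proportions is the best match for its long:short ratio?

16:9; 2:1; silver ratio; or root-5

Ratio = 356 / 159 ≈ 2.239.
Distances: 16:9 1.778 (Δ 0.461); 2:1 2.000 (Δ 0.239); silver ratio 2.414 (Δ 0.175); root-5 2.236 (Δ 0.003).

root-5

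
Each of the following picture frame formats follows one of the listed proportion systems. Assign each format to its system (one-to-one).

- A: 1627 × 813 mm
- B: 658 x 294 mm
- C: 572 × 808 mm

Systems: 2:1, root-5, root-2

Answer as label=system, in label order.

A=2:1, B=root-5, C=root-2

Ratios: A ≈ 2.001; B ≈ 2.238; C ≈ 1.413.
Targets: 2:1 ≈ 2.000; root-5 ≈ 2.236; root-2 ≈ 1.414.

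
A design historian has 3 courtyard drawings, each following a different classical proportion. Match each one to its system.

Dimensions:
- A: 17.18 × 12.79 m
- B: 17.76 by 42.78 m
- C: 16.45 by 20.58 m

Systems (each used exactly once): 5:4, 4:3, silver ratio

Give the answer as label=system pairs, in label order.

Ratios: A ≈ 1.343; B ≈ 2.409; C ≈ 1.251.
Targets: 5:4 ≈ 1.250; 4:3 ≈ 1.333; silver ratio ≈ 2.414.

A=4:3, B=silver ratio, C=5:4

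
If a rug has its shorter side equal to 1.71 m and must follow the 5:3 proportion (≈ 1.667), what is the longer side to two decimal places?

2.85 m

5:3 ≈ 1.66667.
Longer side = 1.71 × 1.66667 ≈ 2.8500 → 2.85 m.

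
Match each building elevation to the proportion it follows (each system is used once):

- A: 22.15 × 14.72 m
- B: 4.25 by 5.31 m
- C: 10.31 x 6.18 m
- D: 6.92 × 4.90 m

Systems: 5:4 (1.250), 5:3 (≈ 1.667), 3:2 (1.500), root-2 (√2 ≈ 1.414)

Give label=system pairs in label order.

A=3:2, B=5:4, C=5:3, D=root-2

A = 22.15/14.72 ≈ 1.505 → 3:2 (1.500)
B = 5.31/4.25 ≈ 1.249 → 5:4 (1.250)
C = 10.31/6.18 ≈ 1.668 → 5:3 (1.667)
D = 6.92/4.90 ≈ 1.412 → root-2 (1.414)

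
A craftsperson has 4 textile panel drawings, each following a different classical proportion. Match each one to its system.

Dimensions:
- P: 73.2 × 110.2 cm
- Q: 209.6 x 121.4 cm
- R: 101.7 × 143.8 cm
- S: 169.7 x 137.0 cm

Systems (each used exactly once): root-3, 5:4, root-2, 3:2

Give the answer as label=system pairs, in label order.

P = 110.2/73.2 ≈ 1.505 → 3:2 (1.500)
Q = 209.6/121.4 ≈ 1.727 → root-3 (1.732)
R = 143.8/101.7 ≈ 1.414 → root-2 (1.414)
S = 169.7/137.0 ≈ 1.239 → 5:4 (1.250)

P=3:2, Q=root-3, R=root-2, S=5:4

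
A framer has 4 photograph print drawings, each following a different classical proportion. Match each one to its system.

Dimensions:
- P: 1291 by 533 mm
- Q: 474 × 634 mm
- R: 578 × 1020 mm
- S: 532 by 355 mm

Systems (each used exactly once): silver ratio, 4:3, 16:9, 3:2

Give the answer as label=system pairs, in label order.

P=silver ratio, Q=4:3, R=16:9, S=3:2

P = 1291/533 ≈ 2.422 → silver ratio (2.414)
Q = 634/474 ≈ 1.338 → 4:3 (1.333)
R = 1020/578 ≈ 1.765 → 16:9 (1.778)
S = 532/355 ≈ 1.499 → 3:2 (1.500)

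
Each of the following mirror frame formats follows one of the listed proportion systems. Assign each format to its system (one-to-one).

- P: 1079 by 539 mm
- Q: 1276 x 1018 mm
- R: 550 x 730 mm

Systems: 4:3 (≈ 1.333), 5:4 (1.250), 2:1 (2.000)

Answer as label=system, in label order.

P = 1079/539 ≈ 2.002 → 2:1 (2.000)
Q = 1276/1018 ≈ 1.253 → 5:4 (1.250)
R = 730/550 ≈ 1.327 → 4:3 (1.333)

P=2:1, Q=5:4, R=4:3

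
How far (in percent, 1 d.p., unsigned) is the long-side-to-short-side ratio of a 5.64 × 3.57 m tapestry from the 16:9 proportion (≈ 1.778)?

Ratio = 5.64 / 3.57 ≈ 1.5798.
Ideal 16:9 ≈ 1.7778. |1.5798 − 1.7778| / 1.7778 ≈ 11.14% → 11.1%.

11.1%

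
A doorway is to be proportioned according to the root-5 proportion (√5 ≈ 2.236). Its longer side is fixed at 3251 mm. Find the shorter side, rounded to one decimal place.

root-5 ≈ 2.23607.
Shorter side = 3251 ÷ 2.23607 ≈ 1453.890 → 1453.9 mm.

1453.9 mm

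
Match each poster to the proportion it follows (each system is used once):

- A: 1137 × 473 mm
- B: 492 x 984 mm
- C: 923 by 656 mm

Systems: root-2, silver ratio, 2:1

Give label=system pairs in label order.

A = 1137/473 ≈ 2.404 → silver ratio (2.414)
B = 984/492 ≈ 2.000 → 2:1 (2.000)
C = 923/656 ≈ 1.407 → root-2 (1.414)

A=silver ratio, B=2:1, C=root-2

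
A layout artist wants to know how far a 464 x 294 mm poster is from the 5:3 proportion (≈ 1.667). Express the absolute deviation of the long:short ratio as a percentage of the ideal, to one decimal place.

5.3%

Ratio = 464 / 294 ≈ 1.5782.
Ideal 5:3 ≈ 1.6667. |1.5782 − 1.6667| / 1.6667 ≈ 5.31% → 5.3%.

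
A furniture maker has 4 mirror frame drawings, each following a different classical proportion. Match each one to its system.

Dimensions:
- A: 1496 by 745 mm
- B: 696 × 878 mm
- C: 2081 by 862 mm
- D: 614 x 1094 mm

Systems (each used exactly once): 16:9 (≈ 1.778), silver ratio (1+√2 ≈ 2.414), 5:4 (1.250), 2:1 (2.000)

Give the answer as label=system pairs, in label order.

A=2:1, B=5:4, C=silver ratio, D=16:9

A = 1496/745 ≈ 2.008 → 2:1 (2.000)
B = 878/696 ≈ 1.261 → 5:4 (1.250)
C = 2081/862 ≈ 2.414 → silver ratio (2.414)
D = 1094/614 ≈ 1.782 → 16:9 (1.778)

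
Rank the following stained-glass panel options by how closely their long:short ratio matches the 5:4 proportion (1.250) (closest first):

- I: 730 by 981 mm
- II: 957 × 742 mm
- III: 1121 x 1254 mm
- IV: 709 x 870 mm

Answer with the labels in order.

I: 981/730 ≈ 1.344 → |1.344 − 1.250| = 0.094
II: 957/742 ≈ 1.290 → |1.290 − 1.250| = 0.040
III: 1254/1121 ≈ 1.119 → |1.119 − 1.250| = 0.131
IV: 870/709 ≈ 1.227 → |1.227 − 1.250| = 0.023

IV, II, I, III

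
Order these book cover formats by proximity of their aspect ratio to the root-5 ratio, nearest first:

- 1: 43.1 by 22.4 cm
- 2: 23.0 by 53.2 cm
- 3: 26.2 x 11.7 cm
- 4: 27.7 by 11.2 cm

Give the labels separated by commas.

1: 43.1/22.4 ≈ 1.924 → |1.924 − 2.236| = 0.312
2: 53.2/23.0 ≈ 2.313 → |2.313 − 2.236| = 0.077
3: 26.2/11.7 ≈ 2.239 → |2.239 − 2.236| = 0.003
4: 27.7/11.2 ≈ 2.473 → |2.473 − 2.236| = 0.237

3, 2, 4, 1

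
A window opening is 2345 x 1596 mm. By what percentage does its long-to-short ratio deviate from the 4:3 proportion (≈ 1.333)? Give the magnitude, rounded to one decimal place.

Ratio = 2345 / 1596 ≈ 1.4693.
Ideal 4:3 ≈ 1.3333. |1.4693 − 1.3333| / 1.3333 ≈ 10.20% → 10.2%.

10.2%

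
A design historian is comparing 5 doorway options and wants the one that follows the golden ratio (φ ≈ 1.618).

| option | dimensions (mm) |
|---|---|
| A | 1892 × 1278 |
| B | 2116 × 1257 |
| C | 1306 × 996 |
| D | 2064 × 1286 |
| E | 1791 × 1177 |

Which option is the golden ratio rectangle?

Target golden ratio ≈ 1.618.
A: 1.480 (Δ0.138)  B: 1.683 (Δ0.065)  C: 1.311 (Δ0.307)  D: 1.605 (Δ0.013)  E: 1.522 (Δ0.096)

D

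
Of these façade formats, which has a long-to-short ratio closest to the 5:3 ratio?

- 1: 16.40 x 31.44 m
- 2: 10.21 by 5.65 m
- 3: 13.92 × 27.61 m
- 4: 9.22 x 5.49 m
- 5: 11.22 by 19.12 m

4

Target 5:3 ≈ 1.667.
1: 1.917 (Δ0.250)  2: 1.807 (Δ0.140)  3: 1.983 (Δ0.316)  4: 1.679 (Δ0.012)  5: 1.704 (Δ0.037)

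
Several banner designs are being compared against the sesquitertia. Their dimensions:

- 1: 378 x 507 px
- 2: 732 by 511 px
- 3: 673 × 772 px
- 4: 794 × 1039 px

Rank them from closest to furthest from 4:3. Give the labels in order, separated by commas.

1: 507/378 ≈ 1.341 → |1.341 − 1.333| = 0.008
2: 732/511 ≈ 1.432 → |1.432 − 1.333| = 0.099
3: 772/673 ≈ 1.147 → |1.147 − 1.333| = 0.186
4: 1039/794 ≈ 1.309 → |1.309 − 1.333| = 0.024

1, 4, 2, 3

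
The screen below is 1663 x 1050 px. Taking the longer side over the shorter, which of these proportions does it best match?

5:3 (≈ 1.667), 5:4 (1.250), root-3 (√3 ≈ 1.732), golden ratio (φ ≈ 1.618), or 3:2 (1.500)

golden ratio

Ratio = 1663 / 1050 ≈ 1.584.
Distances: 5:3 1.667 (Δ 0.083); 5:4 1.250 (Δ 0.334); root-3 1.732 (Δ 0.148); golden ratio 1.618 (Δ 0.034); 3:2 1.500 (Δ 0.084).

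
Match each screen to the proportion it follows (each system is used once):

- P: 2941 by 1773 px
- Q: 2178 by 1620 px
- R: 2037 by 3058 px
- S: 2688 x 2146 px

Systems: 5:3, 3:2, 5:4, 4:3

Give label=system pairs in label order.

P=5:3, Q=4:3, R=3:2, S=5:4

P = 2941/1773 ≈ 1.659 → 5:3 (1.667)
Q = 2178/1620 ≈ 1.344 → 4:3 (1.333)
R = 3058/2037 ≈ 1.501 → 3:2 (1.500)
S = 2688/2146 ≈ 1.253 → 5:4 (1.250)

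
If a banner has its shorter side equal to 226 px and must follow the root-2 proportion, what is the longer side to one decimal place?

root-2 ≈ 1.41421.
Longer side = 226 × 1.41421 ≈ 319.611 → 319.6 px.

319.6 px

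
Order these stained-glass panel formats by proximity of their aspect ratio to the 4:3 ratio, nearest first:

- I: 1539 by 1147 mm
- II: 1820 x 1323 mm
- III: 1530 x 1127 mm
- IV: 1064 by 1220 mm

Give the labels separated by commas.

I: 1539/1147 ≈ 1.342 → |1.342 − 1.333| = 0.009
II: 1820/1323 ≈ 1.376 → |1.376 − 1.333| = 0.043
III: 1530/1127 ≈ 1.358 → |1.358 − 1.333| = 0.025
IV: 1220/1064 ≈ 1.147 → |1.147 − 1.333| = 0.186

I, III, II, IV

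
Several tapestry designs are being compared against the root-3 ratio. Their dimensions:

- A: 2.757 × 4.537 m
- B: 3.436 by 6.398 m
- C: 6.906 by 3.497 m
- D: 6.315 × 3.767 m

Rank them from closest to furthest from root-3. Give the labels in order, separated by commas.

Ratios: A = 4.537 / 2.757 ≈ 1.646; B = 6.398 / 3.436 ≈ 1.862; C = 6.906 / 3.497 ≈ 1.975; D = 6.315 / 3.767 ≈ 1.676.
|Δ from 1.732|: A 0.086; B 0.130; C 0.243; D 0.056.

D, A, B, C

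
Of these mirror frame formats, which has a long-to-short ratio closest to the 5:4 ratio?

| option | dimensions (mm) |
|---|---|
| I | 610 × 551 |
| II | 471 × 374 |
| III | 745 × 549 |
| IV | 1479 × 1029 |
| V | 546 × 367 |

Ratios (long/short): I ≈ 1.107; II ≈ 1.259; III ≈ 1.357; IV ≈ 1.437; V ≈ 1.488.
5:4 ≈ 1.250; option II is nearest (Δ 0.009).

II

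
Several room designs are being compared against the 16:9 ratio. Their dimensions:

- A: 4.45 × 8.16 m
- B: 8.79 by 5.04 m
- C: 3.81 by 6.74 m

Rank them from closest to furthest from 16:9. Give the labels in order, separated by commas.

Ratios: A = 8.16 / 4.45 ≈ 1.834; B = 8.79 / 5.04 ≈ 1.744; C = 6.74 / 3.81 ≈ 1.769.
|Δ from 1.778|: A 0.056; B 0.034; C 0.009.

C, B, A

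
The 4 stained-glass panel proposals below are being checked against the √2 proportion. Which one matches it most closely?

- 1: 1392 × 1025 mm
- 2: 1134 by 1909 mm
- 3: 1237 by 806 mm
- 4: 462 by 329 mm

4

Ratios (long/short): 1 ≈ 1.358; 2 ≈ 1.683; 3 ≈ 1.535; 4 ≈ 1.404.
root-2 ≈ 1.414; option 4 is nearest (Δ 0.010).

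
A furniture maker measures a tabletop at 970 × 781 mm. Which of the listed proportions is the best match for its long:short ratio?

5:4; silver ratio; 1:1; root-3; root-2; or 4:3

5:4

Ratio = 970 / 781 ≈ 1.242.
Distances: 5:4 1.250 (Δ 0.008); silver ratio 2.414 (Δ 1.172); 1:1 1.000 (Δ 0.242); root-3 1.732 (Δ 0.490); root-2 1.414 (Δ 0.172); 4:3 1.333 (Δ 0.091).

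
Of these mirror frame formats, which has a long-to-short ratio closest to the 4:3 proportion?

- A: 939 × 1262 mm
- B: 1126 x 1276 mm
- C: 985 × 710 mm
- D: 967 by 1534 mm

A

Target 4:3 ≈ 1.333.
A: 1.344 (Δ0.011)  B: 1.133 (Δ0.200)  C: 1.387 (Δ0.054)  D: 1.586 (Δ0.253)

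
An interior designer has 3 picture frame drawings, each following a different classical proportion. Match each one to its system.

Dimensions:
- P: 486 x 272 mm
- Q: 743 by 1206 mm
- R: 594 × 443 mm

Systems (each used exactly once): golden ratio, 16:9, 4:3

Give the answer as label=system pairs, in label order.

P=16:9, Q=golden ratio, R=4:3

P = 486/272 ≈ 1.787 → 16:9 (1.778)
Q = 1206/743 ≈ 1.623 → golden ratio (1.618)
R = 594/443 ≈ 1.341 → 4:3 (1.333)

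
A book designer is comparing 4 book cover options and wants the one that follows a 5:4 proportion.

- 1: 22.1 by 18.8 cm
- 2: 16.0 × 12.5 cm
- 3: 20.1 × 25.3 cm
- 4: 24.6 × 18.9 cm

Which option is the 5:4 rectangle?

Ratios (long/short): 1 ≈ 1.176; 2 ≈ 1.280; 3 ≈ 1.259; 4 ≈ 1.302.
5:4 ≈ 1.250; option 3 is nearest (Δ 0.009).

3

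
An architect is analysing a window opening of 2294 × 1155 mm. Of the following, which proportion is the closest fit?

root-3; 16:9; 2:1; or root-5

Ratio = 2294 / 1155 ≈ 1.986.
Distances: root-3 1.732 (Δ 0.254); 16:9 1.778 (Δ 0.208); 2:1 2.000 (Δ 0.014); root-5 2.236 (Δ 0.250).

2:1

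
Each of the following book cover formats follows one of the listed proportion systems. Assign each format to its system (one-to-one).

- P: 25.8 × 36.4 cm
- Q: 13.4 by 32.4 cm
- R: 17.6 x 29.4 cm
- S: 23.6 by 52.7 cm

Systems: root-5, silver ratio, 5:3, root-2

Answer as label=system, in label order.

Ratios: P ≈ 1.411; Q ≈ 2.418; R ≈ 1.670; S ≈ 2.233.
Targets: root-5 ≈ 2.236; silver ratio ≈ 2.414; 5:3 ≈ 1.667; root-2 ≈ 1.414.

P=root-2, Q=silver ratio, R=5:3, S=root-5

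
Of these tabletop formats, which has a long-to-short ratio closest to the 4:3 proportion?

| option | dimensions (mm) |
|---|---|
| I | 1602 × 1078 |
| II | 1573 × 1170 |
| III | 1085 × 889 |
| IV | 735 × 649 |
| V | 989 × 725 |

II

Ratios (long/short): I ≈ 1.486; II ≈ 1.344; III ≈ 1.220; IV ≈ 1.133; V ≈ 1.364.
4:3 ≈ 1.333; option II is nearest (Δ 0.011).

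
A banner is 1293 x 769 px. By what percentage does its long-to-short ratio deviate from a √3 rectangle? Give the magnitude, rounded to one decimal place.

2.9%

Ratio = 1293 / 769 ≈ 1.6814.
Ideal root-3 ≈ 1.7321. |1.6814 − 1.7321| / 1.7321 ≈ 2.93% → 2.9%.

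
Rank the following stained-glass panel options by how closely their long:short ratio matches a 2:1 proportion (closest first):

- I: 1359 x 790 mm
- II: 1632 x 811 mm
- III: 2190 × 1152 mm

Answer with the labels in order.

II, III, I

Ratios: I = 1359 / 790 ≈ 1.720; II = 1632 / 811 ≈ 2.012; III = 2190 / 1152 ≈ 1.901.
|Δ from 2.000|: I 0.280; II 0.012; III 0.099.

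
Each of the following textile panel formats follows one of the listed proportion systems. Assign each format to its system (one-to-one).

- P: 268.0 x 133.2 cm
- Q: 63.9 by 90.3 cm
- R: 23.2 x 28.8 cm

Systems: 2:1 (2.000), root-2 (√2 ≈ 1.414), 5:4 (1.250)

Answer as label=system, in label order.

P=2:1, Q=root-2, R=5:4

P = 268.0/133.2 ≈ 2.012 → 2:1 (2.000)
Q = 90.3/63.9 ≈ 1.413 → root-2 (1.414)
R = 28.8/23.2 ≈ 1.241 → 5:4 (1.250)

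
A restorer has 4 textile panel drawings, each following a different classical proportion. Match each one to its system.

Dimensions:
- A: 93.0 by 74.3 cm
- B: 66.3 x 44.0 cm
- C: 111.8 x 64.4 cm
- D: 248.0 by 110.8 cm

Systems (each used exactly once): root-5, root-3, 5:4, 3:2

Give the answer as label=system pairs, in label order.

A = 93.0/74.3 ≈ 1.252 → 5:4 (1.250)
B = 66.3/44.0 ≈ 1.507 → 3:2 (1.500)
C = 111.8/64.4 ≈ 1.736 → root-3 (1.732)
D = 248.0/110.8 ≈ 2.238 → root-5 (2.236)

A=5:4, B=3:2, C=root-3, D=root-5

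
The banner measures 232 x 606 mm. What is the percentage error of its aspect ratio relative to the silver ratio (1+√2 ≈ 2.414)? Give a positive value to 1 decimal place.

8.2%

Ratio = 606 / 232 ≈ 2.6121.
Ideal silver ratio ≈ 2.4142. |2.6121 − 2.4142| / 2.4142 ≈ 8.20% → 8.2%.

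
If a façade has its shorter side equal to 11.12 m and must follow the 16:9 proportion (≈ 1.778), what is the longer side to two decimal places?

19.77 m

16:9 ≈ 1.77778.
Longer side = 11.12 × 1.77778 ≈ 19.7689 → 19.77 m.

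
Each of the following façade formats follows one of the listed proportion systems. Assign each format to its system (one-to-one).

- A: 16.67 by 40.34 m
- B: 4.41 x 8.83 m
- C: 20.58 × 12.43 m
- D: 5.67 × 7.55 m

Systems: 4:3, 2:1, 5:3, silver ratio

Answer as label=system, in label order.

Ratios: A ≈ 2.420; B ≈ 2.002; C ≈ 1.656; D ≈ 1.332.
Targets: 4:3 ≈ 1.333; 2:1 ≈ 2.000; 5:3 ≈ 1.667; silver ratio ≈ 2.414.

A=silver ratio, B=2:1, C=5:3, D=4:3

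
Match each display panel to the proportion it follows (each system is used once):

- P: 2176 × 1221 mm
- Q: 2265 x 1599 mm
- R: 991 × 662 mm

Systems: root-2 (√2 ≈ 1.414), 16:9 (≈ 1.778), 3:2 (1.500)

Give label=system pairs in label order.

P = 2176/1221 ≈ 1.782 → 16:9 (1.778)
Q = 2265/1599 ≈ 1.417 → root-2 (1.414)
R = 991/662 ≈ 1.497 → 3:2 (1.500)

P=16:9, Q=root-2, R=3:2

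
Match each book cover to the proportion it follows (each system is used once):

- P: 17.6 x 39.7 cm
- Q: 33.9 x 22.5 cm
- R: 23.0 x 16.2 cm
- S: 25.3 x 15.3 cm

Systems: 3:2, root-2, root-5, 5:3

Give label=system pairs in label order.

P=root-5, Q=3:2, R=root-2, S=5:3

P = 39.7/17.6 ≈ 2.256 → root-5 (2.236)
Q = 33.9/22.5 ≈ 1.507 → 3:2 (1.500)
R = 23.0/16.2 ≈ 1.420 → root-2 (1.414)
S = 25.3/15.3 ≈ 1.654 → 5:3 (1.667)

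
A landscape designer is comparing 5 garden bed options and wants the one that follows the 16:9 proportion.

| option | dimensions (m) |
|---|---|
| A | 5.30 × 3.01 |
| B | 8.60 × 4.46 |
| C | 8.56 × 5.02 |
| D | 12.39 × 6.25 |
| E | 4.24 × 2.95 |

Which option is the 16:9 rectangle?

Target 16:9 ≈ 1.778.
A: 1.761 (Δ0.017)  B: 1.928 (Δ0.150)  C: 1.705 (Δ0.073)  D: 1.982 (Δ0.204)  E: 1.437 (Δ0.341)

A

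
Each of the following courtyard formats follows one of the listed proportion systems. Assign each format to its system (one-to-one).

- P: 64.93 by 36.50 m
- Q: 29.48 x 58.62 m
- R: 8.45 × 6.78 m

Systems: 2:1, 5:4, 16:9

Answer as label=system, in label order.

P=16:9, Q=2:1, R=5:4

Ratios: P ≈ 1.779; Q ≈ 1.988; R ≈ 1.246.
Targets: 2:1 ≈ 2.000; 5:4 ≈ 1.250; 16:9 ≈ 1.778.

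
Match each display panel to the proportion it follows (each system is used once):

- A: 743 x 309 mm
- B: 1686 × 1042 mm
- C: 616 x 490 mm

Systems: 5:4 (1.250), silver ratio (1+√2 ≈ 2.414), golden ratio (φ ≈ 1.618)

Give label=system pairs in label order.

A = 743/309 ≈ 2.405 → silver ratio (2.414)
B = 1686/1042 ≈ 1.618 → golden ratio (1.618)
C = 616/490 ≈ 1.257 → 5:4 (1.250)

A=silver ratio, B=golden ratio, C=5:4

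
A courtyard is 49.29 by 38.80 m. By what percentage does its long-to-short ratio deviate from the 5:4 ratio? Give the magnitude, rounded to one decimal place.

Ratio = 49.29 / 38.80 ≈ 1.2704.
Ideal 5:4 = 1.2500. |1.2704 − 1.2500| / 1.2500 ≈ 1.63% → 1.6%.

1.6%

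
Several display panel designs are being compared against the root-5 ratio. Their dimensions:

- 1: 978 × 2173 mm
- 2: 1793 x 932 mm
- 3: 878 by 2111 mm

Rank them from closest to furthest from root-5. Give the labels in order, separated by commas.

1: 2173/978 ≈ 2.222 → |2.222 − 2.236| = 0.014
2: 1793/932 ≈ 1.924 → |1.924 − 2.236| = 0.312
3: 2111/878 ≈ 2.404 → |2.404 − 2.236| = 0.168

1, 3, 2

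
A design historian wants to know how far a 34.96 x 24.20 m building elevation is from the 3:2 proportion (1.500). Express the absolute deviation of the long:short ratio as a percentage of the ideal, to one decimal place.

3.7%

Ratio = 34.96 / 24.20 ≈ 1.4446.
Ideal 3:2 = 1.5000. |1.4446 − 1.5000| / 1.5000 ≈ 3.69% → 3.7%.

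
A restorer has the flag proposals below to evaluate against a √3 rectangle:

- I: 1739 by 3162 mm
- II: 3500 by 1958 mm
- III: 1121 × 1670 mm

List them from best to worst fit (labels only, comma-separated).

Ratios: I = 3162 / 1739 ≈ 1.818; II = 3500 / 1958 ≈ 1.788; III = 1670 / 1121 ≈ 1.490.
|Δ from 1.732|: I 0.086; II 0.056; III 0.242.

II, I, III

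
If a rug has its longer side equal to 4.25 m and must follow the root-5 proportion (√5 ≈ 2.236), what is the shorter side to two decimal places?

root-5 ≈ 2.23607.
Shorter side = 4.25 ÷ 2.23607 ≈ 1.9007 → 1.90 m.

1.90 m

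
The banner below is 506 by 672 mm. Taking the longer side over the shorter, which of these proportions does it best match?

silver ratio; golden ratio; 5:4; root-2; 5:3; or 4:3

Ratio = 672 / 506 ≈ 1.328.
Distances: silver ratio 2.414 (Δ 1.086); golden ratio 1.618 (Δ 0.290); 5:4 1.250 (Δ 0.078); root-2 1.414 (Δ 0.086); 5:3 1.667 (Δ 0.339); 4:3 1.333 (Δ 0.005).

4:3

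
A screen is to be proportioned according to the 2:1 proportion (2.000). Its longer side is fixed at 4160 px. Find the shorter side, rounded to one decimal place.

2080.0 px

2:1 = 2.00000.
Shorter side = 4160 ÷ 2.00000 ≈ 2080.000 → 2080.0 px.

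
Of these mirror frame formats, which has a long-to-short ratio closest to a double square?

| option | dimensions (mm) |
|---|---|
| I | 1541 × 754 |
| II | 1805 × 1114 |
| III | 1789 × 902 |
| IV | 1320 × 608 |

Target 2:1 ≈ 2.000.
I: 2.044 (Δ0.044)  II: 1.620 (Δ0.380)  III: 1.983 (Δ0.017)  IV: 2.171 (Δ0.171)

III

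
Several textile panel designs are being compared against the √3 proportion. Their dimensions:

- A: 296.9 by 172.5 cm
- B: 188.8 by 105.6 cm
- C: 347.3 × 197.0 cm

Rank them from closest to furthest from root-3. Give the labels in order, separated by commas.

A, C, B

A: 296.9/172.5 ≈ 1.721 → |1.721 − 1.732| = 0.011
B: 188.8/105.6 ≈ 1.788 → |1.788 − 1.732| = 0.056
C: 347.3/197.0 ≈ 1.763 → |1.763 − 1.732| = 0.031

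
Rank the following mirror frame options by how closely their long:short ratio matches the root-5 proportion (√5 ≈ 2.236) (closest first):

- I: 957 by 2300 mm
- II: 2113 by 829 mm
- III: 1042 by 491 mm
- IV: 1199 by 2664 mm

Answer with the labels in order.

IV, III, I, II

Ratios: I = 2300 / 957 ≈ 2.403; II = 2113 / 829 ≈ 2.549; III = 1042 / 491 ≈ 2.122; IV = 2664 / 1199 ≈ 2.222.
|Δ from 2.236|: I 0.167; II 0.313; III 0.114; IV 0.014.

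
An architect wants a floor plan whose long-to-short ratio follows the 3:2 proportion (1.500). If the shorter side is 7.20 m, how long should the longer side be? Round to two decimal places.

10.80 m

3:2 = 1.50000.
Longer side = 7.20 × 1.50000 ≈ 10.8000 → 10.80 m.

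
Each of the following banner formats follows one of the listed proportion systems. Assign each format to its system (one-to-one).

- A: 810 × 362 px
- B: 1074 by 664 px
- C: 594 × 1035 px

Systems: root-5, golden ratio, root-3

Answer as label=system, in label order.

A = 810/362 ≈ 2.238 → root-5 (2.236)
B = 1074/664 ≈ 1.617 → golden ratio (1.618)
C = 1035/594 ≈ 1.742 → root-3 (1.732)

A=root-5, B=golden ratio, C=root-3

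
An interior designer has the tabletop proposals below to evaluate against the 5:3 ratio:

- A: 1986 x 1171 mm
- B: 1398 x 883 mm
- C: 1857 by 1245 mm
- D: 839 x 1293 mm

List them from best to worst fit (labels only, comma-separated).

A, B, D, C

Ratios: A = 1986 / 1171 ≈ 1.696; B = 1398 / 883 ≈ 1.583; C = 1857 / 1245 ≈ 1.492; D = 1293 / 839 ≈ 1.541.
|Δ from 1.667|: A 0.029; B 0.084; C 0.175; D 0.126.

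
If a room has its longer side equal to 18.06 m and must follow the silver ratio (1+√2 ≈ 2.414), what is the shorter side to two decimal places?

7.48 m

silver ratio ≈ 2.41421.
Shorter side = 18.06 ÷ 2.41421 ≈ 7.4807 → 7.48 m.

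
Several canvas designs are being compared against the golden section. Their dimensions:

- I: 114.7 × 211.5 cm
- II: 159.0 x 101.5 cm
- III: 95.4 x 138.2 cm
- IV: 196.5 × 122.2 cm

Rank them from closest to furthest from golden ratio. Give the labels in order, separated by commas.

Ratios: I = 211.5 / 114.7 ≈ 1.844; II = 159.0 / 101.5 ≈ 1.567; III = 138.2 / 95.4 ≈ 1.449; IV = 196.5 / 122.2 ≈ 1.608.
|Δ from 1.618|: I 0.226; II 0.051; III 0.169; IV 0.010.

IV, II, III, I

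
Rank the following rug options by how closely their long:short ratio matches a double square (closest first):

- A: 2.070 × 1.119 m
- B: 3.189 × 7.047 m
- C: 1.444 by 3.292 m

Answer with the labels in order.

A: 2.070/1.119 ≈ 1.850 → |1.850 − 2.000| = 0.150
B: 7.047/3.189 ≈ 2.210 → |2.210 − 2.000| = 0.210
C: 3.292/1.444 ≈ 2.280 → |2.280 − 2.000| = 0.280

A, B, C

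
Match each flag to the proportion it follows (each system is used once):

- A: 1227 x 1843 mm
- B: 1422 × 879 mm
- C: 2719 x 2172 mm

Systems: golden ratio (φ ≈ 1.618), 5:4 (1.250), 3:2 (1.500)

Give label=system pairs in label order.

A=3:2, B=golden ratio, C=5:4

A = 1843/1227 ≈ 1.502 → 3:2 (1.500)
B = 1422/879 ≈ 1.618 → golden ratio (1.618)
C = 2719/2172 ≈ 1.252 → 5:4 (1.250)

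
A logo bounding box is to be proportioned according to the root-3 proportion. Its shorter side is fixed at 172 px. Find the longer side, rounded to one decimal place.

297.9 px

root-3 ≈ 1.73205.
Longer side = 172 × 1.73205 ≈ 297.913 → 297.9 px.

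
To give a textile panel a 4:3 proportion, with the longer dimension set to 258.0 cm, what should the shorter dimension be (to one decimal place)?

4:3 ≈ 1.33333.
Shorter side = 258.0 ÷ 1.33333 ≈ 193.500 → 193.5 cm.

193.5 cm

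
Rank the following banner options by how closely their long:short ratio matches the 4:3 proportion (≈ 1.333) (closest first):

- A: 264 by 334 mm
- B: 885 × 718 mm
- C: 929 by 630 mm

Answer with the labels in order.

A: 334/264 ≈ 1.265 → |1.265 − 1.333| = 0.068
B: 885/718 ≈ 1.233 → |1.233 − 1.333| = 0.100
C: 929/630 ≈ 1.475 → |1.475 − 1.333| = 0.142

A, B, C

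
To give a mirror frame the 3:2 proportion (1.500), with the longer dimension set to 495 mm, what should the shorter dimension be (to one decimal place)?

3:2 = 1.50000.
Shorter side = 495 ÷ 1.50000 ≈ 330.000 → 330.0 mm.

330.0 mm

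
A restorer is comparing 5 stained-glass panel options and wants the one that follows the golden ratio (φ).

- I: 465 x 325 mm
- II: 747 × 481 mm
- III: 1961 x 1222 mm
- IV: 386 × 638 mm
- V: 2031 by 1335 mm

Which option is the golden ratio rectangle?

Target golden ratio ≈ 1.618.
I: 1.431 (Δ0.187)  II: 1.553 (Δ0.065)  III: 1.605 (Δ0.013)  IV: 1.653 (Δ0.035)  V: 1.521 (Δ0.097)

III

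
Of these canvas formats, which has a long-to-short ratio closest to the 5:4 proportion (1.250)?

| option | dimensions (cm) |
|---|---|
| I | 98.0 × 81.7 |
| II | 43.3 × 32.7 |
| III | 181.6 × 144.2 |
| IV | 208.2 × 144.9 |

III

Ratios (long/short): I ≈ 1.200; II ≈ 1.324; III ≈ 1.259; IV ≈ 1.437.
5:4 ≈ 1.250; option III is nearest (Δ 0.009).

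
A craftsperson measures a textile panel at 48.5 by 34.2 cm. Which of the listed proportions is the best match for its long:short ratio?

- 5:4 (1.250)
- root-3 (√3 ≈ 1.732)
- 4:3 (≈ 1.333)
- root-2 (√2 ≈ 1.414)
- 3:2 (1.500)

root-2

Ratio = 48.5 / 34.2 ≈ 1.418.
Distances: 5:4 1.250 (Δ 0.168); root-3 1.732 (Δ 0.314); 4:3 1.333 (Δ 0.085); root-2 1.414 (Δ 0.004); 3:2 1.500 (Δ 0.082).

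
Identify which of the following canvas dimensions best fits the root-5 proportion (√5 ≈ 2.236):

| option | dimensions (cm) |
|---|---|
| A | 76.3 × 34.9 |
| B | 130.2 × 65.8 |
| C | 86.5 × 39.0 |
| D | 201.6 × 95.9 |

Ratios (long/short): A ≈ 2.186; B ≈ 1.979; C ≈ 2.218; D ≈ 2.102.
root-5 ≈ 2.236; option C is nearest (Δ 0.018).

C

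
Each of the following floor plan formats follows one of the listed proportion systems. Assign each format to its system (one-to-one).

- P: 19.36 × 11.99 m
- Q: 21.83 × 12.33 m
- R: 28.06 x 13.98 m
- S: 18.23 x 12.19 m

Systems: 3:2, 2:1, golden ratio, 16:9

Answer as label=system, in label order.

P=golden ratio, Q=16:9, R=2:1, S=3:2

Ratios: P ≈ 1.615; Q ≈ 1.770; R ≈ 2.007; S ≈ 1.495.
Targets: 3:2 ≈ 1.500; 2:1 ≈ 2.000; golden ratio ≈ 1.618; 16:9 ≈ 1.778.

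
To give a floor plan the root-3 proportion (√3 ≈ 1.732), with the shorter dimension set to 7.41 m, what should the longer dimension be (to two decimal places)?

root-3 ≈ 1.73205.
Longer side = 7.41 × 1.73205 ≈ 12.8345 → 12.83 m.

12.83 m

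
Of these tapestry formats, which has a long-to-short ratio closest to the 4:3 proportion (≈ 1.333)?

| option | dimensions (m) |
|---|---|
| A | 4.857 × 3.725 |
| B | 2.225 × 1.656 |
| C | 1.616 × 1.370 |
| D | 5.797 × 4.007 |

Target 4:3 ≈ 1.333.
A: 1.304 (Δ0.029)  B: 1.344 (Δ0.011)  C: 1.180 (Δ0.153)  D: 1.447 (Δ0.114)

B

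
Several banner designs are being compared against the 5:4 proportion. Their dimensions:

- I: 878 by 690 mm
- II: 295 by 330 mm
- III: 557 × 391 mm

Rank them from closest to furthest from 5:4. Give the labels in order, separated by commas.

I, II, III

Ratios: I = 878 / 690 ≈ 1.272; II = 330 / 295 ≈ 1.119; III = 557 / 391 ≈ 1.425.
|Δ from 1.250|: I 0.022; II 0.131; III 0.175.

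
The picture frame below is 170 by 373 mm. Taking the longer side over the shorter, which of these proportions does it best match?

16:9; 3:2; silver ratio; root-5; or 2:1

root-5

Ratio = 373 / 170 ≈ 2.194.
Distances: 16:9 1.778 (Δ 0.416); 3:2 1.500 (Δ 0.694); silver ratio 2.414 (Δ 0.220); root-5 2.236 (Δ 0.042); 2:1 2.000 (Δ 0.194).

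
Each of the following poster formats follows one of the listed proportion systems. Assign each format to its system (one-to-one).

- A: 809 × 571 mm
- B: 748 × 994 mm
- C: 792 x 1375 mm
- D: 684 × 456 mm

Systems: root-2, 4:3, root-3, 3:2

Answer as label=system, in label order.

A = 809/571 ≈ 1.417 → root-2 (1.414)
B = 994/748 ≈ 1.329 → 4:3 (1.333)
C = 1375/792 ≈ 1.736 → root-3 (1.732)
D = 684/456 ≈ 1.500 → 3:2 (1.500)

A=root-2, B=4:3, C=root-3, D=3:2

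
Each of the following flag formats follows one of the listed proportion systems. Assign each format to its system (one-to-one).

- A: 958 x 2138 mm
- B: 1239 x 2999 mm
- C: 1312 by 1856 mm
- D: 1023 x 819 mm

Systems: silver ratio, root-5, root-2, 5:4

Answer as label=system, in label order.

A=root-5, B=silver ratio, C=root-2, D=5:4

A = 2138/958 ≈ 2.232 → root-5 (2.236)
B = 2999/1239 ≈ 2.421 → silver ratio (2.414)
C = 1856/1312 ≈ 1.415 → root-2 (1.414)
D = 1023/819 ≈ 1.249 → 5:4 (1.250)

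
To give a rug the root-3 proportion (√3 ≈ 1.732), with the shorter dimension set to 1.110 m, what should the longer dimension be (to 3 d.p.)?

root-3 ≈ 1.73205.
Longer side = 1.110 × 1.73205 ≈ 1.92258 → 1.923 m.

1.923 m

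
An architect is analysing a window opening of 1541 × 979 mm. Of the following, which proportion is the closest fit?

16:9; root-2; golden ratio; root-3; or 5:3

Ratio = 1541 / 979 ≈ 1.574.
Distances: 16:9 1.778 (Δ 0.204); root-2 1.414 (Δ 0.160); golden ratio 1.618 (Δ 0.044); root-3 1.732 (Δ 0.158); 5:3 1.667 (Δ 0.093).

golden ratio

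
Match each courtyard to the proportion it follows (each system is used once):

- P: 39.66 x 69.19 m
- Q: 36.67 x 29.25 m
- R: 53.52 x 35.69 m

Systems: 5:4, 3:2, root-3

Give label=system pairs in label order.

P=root-3, Q=5:4, R=3:2

Ratios: P ≈ 1.745; Q ≈ 1.254; R ≈ 1.500.
Targets: 5:4 ≈ 1.250; 3:2 ≈ 1.500; root-3 ≈ 1.732.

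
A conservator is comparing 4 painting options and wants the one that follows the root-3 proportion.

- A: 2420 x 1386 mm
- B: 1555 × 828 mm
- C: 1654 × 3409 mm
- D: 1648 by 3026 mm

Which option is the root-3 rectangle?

Ratios (long/short): A ≈ 1.746; B ≈ 1.878; C ≈ 2.061; D ≈ 1.836.
root-3 ≈ 1.732; option A is nearest (Δ 0.014).

A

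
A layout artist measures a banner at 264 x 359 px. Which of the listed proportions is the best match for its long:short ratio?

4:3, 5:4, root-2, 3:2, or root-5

Ratio = 359 / 264 ≈ 1.360.
Distances: 4:3 1.333 (Δ 0.027); 5:4 1.250 (Δ 0.110); root-2 1.414 (Δ 0.054); 3:2 1.500 (Δ 0.140); root-5 2.236 (Δ 0.876).

4:3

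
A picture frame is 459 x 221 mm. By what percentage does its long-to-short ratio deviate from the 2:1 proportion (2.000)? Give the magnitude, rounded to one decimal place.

Ratio = 459 / 221 ≈ 2.0769.
Ideal 2:1 = 2.0000. |2.0769 − 2.0000| / 2.0000 ≈ 3.85% → 3.8%.

3.8%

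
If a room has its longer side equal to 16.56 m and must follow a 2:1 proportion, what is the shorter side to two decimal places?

8.28 m

2:1 = 2.00000.
Shorter side = 16.56 ÷ 2.00000 ≈ 8.2800 → 8.28 m.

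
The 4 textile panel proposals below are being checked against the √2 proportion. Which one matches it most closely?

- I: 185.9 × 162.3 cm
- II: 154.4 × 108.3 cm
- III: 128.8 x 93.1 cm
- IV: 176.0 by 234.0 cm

Ratios (long/short): I ≈ 1.145; II ≈ 1.426; III ≈ 1.383; IV ≈ 1.330.
root-2 ≈ 1.414; option II is nearest (Δ 0.012).

II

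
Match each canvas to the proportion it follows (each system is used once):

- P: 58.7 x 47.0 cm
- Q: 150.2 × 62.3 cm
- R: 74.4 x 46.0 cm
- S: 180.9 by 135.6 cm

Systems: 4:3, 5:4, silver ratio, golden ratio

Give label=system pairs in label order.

P=5:4, Q=silver ratio, R=golden ratio, S=4:3

Ratios: P ≈ 1.249; Q ≈ 2.411; R ≈ 1.617; S ≈ 1.334.
Targets: 4:3 ≈ 1.333; 5:4 ≈ 1.250; silver ratio ≈ 2.414; golden ratio ≈ 1.618.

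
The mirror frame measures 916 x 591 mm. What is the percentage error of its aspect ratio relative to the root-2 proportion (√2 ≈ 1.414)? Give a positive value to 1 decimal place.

9.6%

Ratio = 916 / 591 ≈ 1.5499.
Ideal root-2 ≈ 1.4142. |1.5499 − 1.4142| / 1.4142 ≈ 9.60% → 9.6%.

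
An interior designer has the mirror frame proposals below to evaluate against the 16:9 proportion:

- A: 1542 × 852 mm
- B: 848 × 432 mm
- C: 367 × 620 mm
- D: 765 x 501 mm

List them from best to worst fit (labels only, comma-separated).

Ratios: A = 1542 / 852 ≈ 1.810; B = 848 / 432 ≈ 1.963; C = 620 / 367 ≈ 1.689; D = 765 / 501 ≈ 1.527.
|Δ from 1.778|: A 0.032; B 0.185; C 0.089; D 0.251.

A, C, B, D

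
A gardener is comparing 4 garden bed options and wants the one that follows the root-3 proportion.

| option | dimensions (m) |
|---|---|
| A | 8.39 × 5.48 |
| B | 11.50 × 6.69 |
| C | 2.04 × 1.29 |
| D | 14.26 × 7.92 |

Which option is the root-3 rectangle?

B

Target root-3 ≈ 1.732.
A: 1.531 (Δ0.201)  B: 1.719 (Δ0.013)  C: 1.581 (Δ0.151)  D: 1.801 (Δ0.069)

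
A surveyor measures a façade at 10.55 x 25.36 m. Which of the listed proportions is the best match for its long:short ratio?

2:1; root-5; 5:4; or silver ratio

silver ratio

Ratio = 25.36 / 10.55 ≈ 2.404.
Distances: 2:1 2.000 (Δ 0.404); root-5 2.236 (Δ 0.168); 5:4 1.250 (Δ 1.154); silver ratio 2.414 (Δ 0.010).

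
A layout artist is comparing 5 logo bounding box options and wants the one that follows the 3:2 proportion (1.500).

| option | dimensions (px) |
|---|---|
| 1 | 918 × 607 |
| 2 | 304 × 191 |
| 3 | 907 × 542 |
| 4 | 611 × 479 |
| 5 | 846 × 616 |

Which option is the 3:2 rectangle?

1

Ratios (long/short): 1 ≈ 1.512; 2 ≈ 1.592; 3 ≈ 1.673; 4 ≈ 1.276; 5 ≈ 1.373.
3:2 ≈ 1.500; option 1 is nearest (Δ 0.012).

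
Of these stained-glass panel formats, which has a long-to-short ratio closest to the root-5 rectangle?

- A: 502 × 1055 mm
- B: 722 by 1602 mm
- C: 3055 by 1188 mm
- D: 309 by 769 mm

Ratios (long/short): A ≈ 2.102; B ≈ 2.219; C ≈ 2.572; D ≈ 2.489.
root-5 ≈ 2.236; option B is nearest (Δ 0.017).

B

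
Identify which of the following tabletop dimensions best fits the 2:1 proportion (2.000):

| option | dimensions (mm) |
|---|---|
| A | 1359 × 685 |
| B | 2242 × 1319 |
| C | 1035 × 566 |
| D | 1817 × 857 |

A

Ratios (long/short): A ≈ 1.984; B ≈ 1.700; C ≈ 1.829; D ≈ 2.120.
2:1 ≈ 2.000; option A is nearest (Δ 0.016).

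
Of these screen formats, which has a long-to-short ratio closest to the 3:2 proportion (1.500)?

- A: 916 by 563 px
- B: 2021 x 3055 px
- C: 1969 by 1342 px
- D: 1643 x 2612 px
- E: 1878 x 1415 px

B

Target 3:2 ≈ 1.500.
A: 1.627 (Δ0.127)  B: 1.512 (Δ0.012)  C: 1.467 (Δ0.033)  D: 1.590 (Δ0.090)  E: 1.327 (Δ0.173)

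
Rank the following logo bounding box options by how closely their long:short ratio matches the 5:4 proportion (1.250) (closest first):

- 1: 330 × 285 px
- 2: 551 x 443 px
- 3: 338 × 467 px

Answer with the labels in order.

2, 1, 3

Ratios: 1 = 330 / 285 ≈ 1.158; 2 = 551 / 443 ≈ 1.244; 3 = 467 / 338 ≈ 1.382.
|Δ from 1.250|: 1 0.092; 2 0.006; 3 0.132.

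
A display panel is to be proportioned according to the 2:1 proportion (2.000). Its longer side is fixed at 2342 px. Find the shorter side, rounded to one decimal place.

1171.0 px

2:1 = 2.00000.
Shorter side = 2342 ÷ 2.00000 ≈ 1171.000 → 1171.0 px.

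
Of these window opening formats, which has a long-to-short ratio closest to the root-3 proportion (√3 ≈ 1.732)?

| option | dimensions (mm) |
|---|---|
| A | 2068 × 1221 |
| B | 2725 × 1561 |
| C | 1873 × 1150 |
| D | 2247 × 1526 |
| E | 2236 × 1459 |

Ratios (long/short): A ≈ 1.694; B ≈ 1.746; C ≈ 1.629; D ≈ 1.472; E ≈ 1.533.
root-3 ≈ 1.732; option B is nearest (Δ 0.014).

B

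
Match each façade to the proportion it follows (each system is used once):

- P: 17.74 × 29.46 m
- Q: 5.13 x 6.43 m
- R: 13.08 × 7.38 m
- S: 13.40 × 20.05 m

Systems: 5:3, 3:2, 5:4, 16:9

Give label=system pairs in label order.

P=5:3, Q=5:4, R=16:9, S=3:2

P = 29.46/17.74 ≈ 1.661 → 5:3 (1.667)
Q = 6.43/5.13 ≈ 1.253 → 5:4 (1.250)
R = 13.08/7.38 ≈ 1.772 → 16:9 (1.778)
S = 20.05/13.40 ≈ 1.496 → 3:2 (1.500)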